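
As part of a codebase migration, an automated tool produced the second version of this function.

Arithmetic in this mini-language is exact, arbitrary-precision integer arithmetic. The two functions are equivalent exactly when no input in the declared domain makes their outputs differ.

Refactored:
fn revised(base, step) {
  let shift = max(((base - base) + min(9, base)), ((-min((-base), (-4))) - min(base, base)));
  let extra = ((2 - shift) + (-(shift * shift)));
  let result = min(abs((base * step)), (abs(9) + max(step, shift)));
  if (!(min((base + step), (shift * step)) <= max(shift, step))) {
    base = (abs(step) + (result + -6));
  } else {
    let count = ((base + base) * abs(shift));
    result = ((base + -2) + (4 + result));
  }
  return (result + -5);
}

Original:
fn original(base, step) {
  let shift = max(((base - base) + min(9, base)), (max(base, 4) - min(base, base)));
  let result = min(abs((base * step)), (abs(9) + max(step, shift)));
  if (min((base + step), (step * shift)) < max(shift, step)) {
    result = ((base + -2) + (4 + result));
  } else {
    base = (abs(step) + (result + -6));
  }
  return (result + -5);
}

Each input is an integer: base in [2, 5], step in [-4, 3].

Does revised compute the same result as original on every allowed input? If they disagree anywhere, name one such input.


Evaluate both at base=2, step=1.
original: shift=2, then result=2, then (min((base + step), (step * shift)) < max(shift, step)) is false, then base=-3, then returns -3
revised: shift=2, then extra=-4, then result=2, then (!(min((base + step), (shift * step)) <= max(shift, step))) is false, then count=8, then result=6, then returns 1
-3 against 1: the behavior changed.
verdict: not equivalent; witness: base=2, step=1


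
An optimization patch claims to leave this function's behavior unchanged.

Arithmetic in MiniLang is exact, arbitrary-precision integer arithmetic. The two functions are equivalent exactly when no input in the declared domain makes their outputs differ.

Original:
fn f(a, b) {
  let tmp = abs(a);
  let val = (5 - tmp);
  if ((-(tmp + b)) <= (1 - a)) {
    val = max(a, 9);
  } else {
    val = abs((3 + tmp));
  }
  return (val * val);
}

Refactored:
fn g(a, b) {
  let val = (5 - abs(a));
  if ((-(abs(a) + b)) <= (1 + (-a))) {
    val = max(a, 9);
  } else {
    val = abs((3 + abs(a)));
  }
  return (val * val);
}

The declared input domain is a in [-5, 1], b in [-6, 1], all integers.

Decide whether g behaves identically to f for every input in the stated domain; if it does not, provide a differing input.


Behavior is preserved: although local variable names differ, and min/max/abs usage differs, and statement counts differ, and arithmetic usage differs, the outputs never diverge.
As a probe, take a=-2, b=-6: f runs tmp := 2 | val := 3 | ((-(tmp + b)) <= (1 - a)): false | val := 5 | result 25; g runs val := 3 | ((-(abs(a) + b)) <= (1 + (-a))): false | val := 5 | result 25; both end at 25.
Every one of the 56 inputs gives matching results.
verdict: equivalent


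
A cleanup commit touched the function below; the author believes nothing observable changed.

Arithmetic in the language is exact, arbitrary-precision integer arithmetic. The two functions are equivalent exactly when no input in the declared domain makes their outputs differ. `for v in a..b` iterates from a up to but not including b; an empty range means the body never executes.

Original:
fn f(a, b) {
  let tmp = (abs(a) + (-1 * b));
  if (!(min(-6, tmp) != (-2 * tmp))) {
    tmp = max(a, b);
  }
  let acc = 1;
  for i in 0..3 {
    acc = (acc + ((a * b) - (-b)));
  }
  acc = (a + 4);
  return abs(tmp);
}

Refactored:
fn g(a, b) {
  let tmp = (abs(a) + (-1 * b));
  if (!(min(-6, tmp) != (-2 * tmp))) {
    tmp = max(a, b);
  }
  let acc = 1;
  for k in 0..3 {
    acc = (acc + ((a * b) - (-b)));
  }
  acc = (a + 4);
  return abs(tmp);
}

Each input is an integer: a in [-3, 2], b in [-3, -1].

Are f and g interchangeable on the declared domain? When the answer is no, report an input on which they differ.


The two are interchangeable: local variable names differ, and every declared input agrees.
Spot check at a=2, b=-3 — f: tmp=5, then (!(min(-6, tmp) != (-2 * tmp))) is false, then acc=1, then (i=0), then acc=-8, then (i=1), then acc=-17, then (i=2), then acc=-26, then acc=6, then returns 5. g: tmp=5, then (!(min(-6, tmp) != (-2 * tmp))) is false, then acc=1, then (k=0), then acc=-8, then (k=1), then acc=-17, then (k=2), then acc=-26, then acc=6, then returns 5. Both give 5.
Checked all 18 inputs in the declared domain: the outputs agree on every one.
verdict: equivalent


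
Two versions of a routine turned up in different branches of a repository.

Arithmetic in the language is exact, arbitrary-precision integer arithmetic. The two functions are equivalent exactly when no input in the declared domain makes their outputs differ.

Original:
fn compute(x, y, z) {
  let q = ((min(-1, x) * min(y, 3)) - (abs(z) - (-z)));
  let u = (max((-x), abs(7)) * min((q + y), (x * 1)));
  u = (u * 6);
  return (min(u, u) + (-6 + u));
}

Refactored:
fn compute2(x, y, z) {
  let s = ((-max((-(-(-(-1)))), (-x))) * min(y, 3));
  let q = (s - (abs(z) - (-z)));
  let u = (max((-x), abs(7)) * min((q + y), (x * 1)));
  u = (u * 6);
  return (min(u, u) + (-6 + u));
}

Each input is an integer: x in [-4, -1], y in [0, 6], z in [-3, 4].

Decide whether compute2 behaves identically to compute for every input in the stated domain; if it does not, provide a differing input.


Reading the diff, among the changes: statement counts differ, plus local variable names differ, plus min/max/abs usage differs.
Tracing x=-2, y=0, z=1: compute: q = -2; u = -14; u = -84; return -174 | compute2: s = 0; q = -2; u = -14; u = -84; return -174 — matching result -174.
Every one of the 224 inputs gives matching results.
verdict: equivalent


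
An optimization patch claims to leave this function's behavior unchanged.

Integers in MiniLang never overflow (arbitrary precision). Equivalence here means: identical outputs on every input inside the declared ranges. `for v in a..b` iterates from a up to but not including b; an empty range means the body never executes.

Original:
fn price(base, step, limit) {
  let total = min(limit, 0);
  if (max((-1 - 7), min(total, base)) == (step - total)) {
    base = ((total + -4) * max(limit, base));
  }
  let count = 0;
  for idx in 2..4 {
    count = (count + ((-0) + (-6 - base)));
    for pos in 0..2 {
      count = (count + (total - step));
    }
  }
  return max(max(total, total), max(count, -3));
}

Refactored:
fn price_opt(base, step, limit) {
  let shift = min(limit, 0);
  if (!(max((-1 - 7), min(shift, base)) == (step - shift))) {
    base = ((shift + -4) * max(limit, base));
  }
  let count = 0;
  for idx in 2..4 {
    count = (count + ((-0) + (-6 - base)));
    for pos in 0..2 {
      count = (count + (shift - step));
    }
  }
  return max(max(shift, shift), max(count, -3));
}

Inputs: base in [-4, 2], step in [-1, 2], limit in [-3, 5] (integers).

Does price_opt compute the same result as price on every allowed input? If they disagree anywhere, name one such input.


Not equivalent: base=-4, step=-1, limit=2 separates them (0 vs 8).
price: total := 0 | (max((-1 - 7), min(total, base)) == (step - total)): false | count := 0 | iter idx=2: | count := -2 | iter pos=0: | count := -1 | iter pos=1: | count := 0 | iter idx=3: | count := -2 | iter pos=0: | count := -1 | iter pos=1: | count := 0 | result 0
price_opt: shift := 0 | (!(max((-1 - 7), min(shift, base)) == (step - shift))): true | base := -8 | count := 0 | iter idx=2: | count := 2 | iter pos=0: | count := 3 | iter pos=1: | count := 4 | iter idx=3: | count := 6 | iter pos=0: | count := 7 | iter pos=1: | count := 8 | result 8
verdict: not equivalent; witness: base=-4, step=-1, limit=2


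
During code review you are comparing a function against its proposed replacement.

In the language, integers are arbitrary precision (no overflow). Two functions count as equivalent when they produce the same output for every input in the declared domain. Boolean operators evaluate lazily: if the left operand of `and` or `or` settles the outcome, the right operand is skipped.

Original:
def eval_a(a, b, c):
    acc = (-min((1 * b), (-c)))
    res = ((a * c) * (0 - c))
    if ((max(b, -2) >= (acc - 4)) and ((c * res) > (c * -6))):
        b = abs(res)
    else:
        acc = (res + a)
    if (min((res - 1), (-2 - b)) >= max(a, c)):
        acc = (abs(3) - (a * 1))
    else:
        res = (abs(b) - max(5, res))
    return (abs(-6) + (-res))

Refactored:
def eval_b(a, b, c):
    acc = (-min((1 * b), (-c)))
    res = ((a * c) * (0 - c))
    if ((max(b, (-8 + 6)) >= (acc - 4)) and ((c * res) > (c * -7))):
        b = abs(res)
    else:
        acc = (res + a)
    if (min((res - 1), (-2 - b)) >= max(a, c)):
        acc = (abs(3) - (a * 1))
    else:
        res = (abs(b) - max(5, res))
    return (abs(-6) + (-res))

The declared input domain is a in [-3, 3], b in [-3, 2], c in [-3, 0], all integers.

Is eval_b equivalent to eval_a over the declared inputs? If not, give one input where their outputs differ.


Equivalent. The one real change (`-6` became `-7`) has no effect anywhere in the declared ranges.
An exhaustive pass over the 168 declared inputs shows identical outputs.
As a probe, take a=2, b=-2, c=-1: eval_a runs acc becomes 2; next res becomes -2; next ((max(b, -2) >= (acc - 4)) and ((c * res) > (c * -6))) evaluates to false; next acc becomes 0; next (min((res - 1), (-2 - b)) >= max(a, c)) evaluates to false; next res becomes -3; next final value 9; eval_b runs acc becomes 2; next res becomes -2; next ((max(b, (-8 + 6)) >= (acc - 4)) and ((c * res) > (c * -7))) evaluates to false; next acc becomes 0; next (min((res - 1), (-2 - b)) >= max(a, c)) evaluates to false; next res becomes -3; next final value 9; both end at 9.
verdict: equivalent


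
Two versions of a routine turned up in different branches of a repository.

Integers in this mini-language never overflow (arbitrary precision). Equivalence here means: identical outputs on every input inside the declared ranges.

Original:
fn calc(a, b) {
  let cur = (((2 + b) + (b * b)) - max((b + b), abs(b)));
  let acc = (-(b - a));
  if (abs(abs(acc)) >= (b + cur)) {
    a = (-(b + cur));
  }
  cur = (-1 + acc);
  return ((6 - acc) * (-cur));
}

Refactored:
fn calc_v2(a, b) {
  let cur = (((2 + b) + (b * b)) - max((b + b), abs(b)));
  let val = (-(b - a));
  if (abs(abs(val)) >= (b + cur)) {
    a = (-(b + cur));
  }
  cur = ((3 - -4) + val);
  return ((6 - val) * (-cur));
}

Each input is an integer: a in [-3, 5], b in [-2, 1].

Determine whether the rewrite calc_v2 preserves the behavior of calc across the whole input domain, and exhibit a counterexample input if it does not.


a=-3, b=-2 yields 14 from calc but -42 from calc_v2.
verdict: not equivalent; witness: a=-3, b=-2


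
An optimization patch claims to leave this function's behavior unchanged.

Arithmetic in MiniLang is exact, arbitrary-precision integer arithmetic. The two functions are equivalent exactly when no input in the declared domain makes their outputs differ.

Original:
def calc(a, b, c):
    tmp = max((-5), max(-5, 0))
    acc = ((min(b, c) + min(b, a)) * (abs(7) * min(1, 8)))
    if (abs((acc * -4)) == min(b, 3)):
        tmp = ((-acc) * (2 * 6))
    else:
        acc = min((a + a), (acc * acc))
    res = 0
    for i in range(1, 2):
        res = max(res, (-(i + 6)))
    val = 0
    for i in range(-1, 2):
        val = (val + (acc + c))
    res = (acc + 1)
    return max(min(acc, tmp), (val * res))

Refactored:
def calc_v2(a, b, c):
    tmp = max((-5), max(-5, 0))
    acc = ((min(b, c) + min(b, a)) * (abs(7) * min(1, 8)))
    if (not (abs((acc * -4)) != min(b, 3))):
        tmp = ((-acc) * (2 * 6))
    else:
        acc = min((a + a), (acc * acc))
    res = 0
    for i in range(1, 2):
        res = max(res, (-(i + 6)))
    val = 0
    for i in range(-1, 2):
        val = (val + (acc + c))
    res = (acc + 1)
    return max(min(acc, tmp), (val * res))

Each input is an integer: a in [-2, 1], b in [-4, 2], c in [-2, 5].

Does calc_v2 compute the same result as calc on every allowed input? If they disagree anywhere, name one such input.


Reading the diff, among the changes: boolean connective usage differs; and comparison usage differs.
Tracing a=0, b=-3, c=2: calc: tmp=0, then acc=-42, then (abs((acc * -4)) == min(b, 3)) is false, then acc=0, then res=0, then (i=1), then res=0, then val=0, then (i=-1), then val=2, then (i=0), then val=4, then (i=1), then val=6, then res=1, then returns 6 | calc_v2: tmp=0, then acc=-42, then (not (abs((acc * -4)) != min(b, 3))) is false, then acc=0, then res=0, then (i=1), then res=0, then val=0, then (i=-1), then val=2, then (i=0), then val=4, then (i=1), then val=6, then res=1, then returns 6 — matching result 6.
An exhaustive pass over the 224 declared inputs shows identical outputs.
verdict: equivalent


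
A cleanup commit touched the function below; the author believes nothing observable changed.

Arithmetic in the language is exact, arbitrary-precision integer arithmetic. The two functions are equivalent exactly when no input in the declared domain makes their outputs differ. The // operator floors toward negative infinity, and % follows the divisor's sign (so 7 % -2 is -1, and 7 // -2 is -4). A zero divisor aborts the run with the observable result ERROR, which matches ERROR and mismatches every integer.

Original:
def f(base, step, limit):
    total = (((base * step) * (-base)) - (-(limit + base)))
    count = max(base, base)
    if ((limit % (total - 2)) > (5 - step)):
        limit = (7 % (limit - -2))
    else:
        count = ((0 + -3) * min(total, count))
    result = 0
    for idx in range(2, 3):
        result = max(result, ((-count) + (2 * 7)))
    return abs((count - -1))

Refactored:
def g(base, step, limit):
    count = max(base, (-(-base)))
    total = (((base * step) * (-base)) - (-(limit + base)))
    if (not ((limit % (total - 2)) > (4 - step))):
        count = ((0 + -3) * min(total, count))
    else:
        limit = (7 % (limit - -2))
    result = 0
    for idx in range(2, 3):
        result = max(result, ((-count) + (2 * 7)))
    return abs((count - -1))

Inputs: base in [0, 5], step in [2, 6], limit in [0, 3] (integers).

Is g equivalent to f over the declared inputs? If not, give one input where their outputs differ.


base=1, step=5, limit=0 yields 13 from f but 2 from g.
verdict: not equivalent; witness: base=1, step=5, limit=0


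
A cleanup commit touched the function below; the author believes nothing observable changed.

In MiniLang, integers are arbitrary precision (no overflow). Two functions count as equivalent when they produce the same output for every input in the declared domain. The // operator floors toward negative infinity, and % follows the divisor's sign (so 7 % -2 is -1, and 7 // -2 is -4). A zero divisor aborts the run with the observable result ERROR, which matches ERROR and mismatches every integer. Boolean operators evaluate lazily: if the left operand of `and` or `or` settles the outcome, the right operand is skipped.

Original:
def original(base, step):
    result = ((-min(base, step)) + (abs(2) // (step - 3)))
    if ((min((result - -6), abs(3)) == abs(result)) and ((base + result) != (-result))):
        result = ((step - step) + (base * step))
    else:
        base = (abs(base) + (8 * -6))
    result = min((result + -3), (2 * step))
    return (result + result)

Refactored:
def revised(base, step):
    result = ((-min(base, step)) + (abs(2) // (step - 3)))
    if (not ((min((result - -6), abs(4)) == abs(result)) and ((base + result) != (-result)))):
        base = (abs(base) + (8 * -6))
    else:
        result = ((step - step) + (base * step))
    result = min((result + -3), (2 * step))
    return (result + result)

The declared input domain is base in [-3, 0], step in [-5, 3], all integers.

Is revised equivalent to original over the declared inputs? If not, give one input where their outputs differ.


Equivalent. Although `3` became `4`, no input in the stated domain can expose it.
Every one of the 36 inputs gives matching results.
As a probe, take base=0, step=-3: original runs result := 2 | ((min((result - -6), abs(3)) == abs(result)) and ((base + result) != (-result))): false | base := -48 | result := -6 | result -12; revised runs result := 2 | (not ((min((result - -6), abs(4)) == abs(result)) and ((base + result) != (-result)))): true | base := -48 | result := -6 | result -12; both end at -12.
verdict: equivalent


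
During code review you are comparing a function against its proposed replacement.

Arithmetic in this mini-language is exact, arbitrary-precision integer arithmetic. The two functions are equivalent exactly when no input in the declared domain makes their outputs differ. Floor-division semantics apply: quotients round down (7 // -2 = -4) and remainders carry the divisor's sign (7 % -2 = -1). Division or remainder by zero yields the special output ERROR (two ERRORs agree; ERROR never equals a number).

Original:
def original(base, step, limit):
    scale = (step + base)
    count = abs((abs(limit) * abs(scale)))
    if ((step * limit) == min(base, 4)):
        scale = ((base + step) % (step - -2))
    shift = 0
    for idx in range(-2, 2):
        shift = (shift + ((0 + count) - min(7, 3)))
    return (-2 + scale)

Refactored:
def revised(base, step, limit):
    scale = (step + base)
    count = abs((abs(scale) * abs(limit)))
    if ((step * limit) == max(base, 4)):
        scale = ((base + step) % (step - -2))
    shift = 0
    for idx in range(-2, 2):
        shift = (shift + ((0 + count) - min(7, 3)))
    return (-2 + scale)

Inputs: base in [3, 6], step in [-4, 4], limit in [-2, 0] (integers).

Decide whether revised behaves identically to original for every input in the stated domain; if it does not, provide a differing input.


These are not equivalent — on base=3, step=-2, limit=-2 the outputs split (-1 vs ERROR).
original: scale = 1; count = 2; ((step * limit) == min(base, 4)) -> false; shift = 0; [idx=-2]; shift = -1; [idx=-1]; shift = -2; [idx=0]; shift = -3; [idx=1]; shift = -4; return -1
revised: scale = 1; count = 2; ((step * limit) == max(base, 4)) -> true; division by zero -> ERROR
verdict: not equivalent; witness: base=3, step=-2, limit=-2


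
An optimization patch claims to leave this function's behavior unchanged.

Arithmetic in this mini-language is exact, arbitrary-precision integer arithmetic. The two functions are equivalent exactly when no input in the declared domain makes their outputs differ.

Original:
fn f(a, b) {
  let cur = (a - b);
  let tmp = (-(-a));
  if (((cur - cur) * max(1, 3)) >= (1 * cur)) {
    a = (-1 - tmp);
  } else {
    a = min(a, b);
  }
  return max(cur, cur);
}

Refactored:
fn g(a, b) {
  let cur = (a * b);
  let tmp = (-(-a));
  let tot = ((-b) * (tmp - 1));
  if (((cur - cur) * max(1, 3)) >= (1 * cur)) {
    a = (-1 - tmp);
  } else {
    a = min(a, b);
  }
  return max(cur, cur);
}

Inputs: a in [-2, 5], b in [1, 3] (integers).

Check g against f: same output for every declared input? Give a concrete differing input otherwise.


Try a=-2, b=1.
f: cur=-3, then tmp=-2, then (((cur - cur) * max(1, 3)) >= (1 * cur)) is true, then a=1, then returns -3
g: cur=-2, then tmp=-2, then tot=3, then (((cur - cur) * max(1, 3)) >= (1 * cur)) is true, then a=1, then returns -2
-3 against -2: the behavior changed.
verdict: not equivalent; witness: a=-2, b=1


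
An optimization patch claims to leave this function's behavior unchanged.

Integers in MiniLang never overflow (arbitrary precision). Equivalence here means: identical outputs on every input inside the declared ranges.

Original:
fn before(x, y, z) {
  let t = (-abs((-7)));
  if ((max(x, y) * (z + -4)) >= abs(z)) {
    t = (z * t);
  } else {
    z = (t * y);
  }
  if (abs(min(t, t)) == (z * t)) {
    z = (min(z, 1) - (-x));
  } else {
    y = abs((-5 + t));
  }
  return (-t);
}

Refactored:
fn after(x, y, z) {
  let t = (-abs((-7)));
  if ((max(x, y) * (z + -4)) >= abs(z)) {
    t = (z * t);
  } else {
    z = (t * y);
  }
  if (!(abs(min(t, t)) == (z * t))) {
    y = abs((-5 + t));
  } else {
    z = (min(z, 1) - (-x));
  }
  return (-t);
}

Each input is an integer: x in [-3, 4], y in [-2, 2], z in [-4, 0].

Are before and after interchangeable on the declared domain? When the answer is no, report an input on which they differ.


Although boolean connective usage differs, 200/200 inputs agree.
verdict: equivalent


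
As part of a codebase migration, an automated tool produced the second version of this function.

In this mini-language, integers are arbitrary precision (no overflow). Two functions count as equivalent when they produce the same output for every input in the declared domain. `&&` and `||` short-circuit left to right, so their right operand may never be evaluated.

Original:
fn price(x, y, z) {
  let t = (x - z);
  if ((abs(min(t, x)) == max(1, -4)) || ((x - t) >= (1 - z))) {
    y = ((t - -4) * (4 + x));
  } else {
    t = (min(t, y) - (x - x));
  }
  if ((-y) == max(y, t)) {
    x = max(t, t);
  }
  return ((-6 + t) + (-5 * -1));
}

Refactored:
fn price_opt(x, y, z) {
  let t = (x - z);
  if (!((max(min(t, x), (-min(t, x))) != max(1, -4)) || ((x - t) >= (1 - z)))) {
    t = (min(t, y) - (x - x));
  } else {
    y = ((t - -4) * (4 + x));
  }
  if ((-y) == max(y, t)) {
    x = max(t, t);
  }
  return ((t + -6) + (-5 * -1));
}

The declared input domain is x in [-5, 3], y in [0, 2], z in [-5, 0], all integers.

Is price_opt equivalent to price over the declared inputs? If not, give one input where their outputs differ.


There is a counterexample at x=-4, y=0, z=-5: -1 on one side, 0 on the other.
price: t := 1 | ((abs(min(t, x)) == max(1, -4)) || ((x - t) >= (1 - z))): false | t := 0 | ((-y) == max(y, t)): true | x := 0 | result -1
price_opt: t := 1 | (!((max(min(t, x), (-min(t, x))) != max(1, -4)) || ((x - t) >= (1 - z)))): false | y := 0 | ((-y) == max(y, t)): false | result 0
verdict: not equivalent; witness: x=-4, y=0, z=-5


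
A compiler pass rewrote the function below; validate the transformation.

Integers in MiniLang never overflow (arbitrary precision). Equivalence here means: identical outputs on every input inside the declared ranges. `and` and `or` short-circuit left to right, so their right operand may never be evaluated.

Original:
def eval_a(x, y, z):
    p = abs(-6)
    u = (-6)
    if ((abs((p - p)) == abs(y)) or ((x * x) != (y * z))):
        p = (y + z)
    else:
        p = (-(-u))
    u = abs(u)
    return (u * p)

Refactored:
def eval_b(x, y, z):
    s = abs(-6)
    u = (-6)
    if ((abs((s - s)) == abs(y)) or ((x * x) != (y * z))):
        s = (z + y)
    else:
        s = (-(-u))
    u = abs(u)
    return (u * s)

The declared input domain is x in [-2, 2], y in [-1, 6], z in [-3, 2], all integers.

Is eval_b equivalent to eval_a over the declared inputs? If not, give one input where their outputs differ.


Although local variable names differ, 240/240 inputs agree.
verdict: equivalent


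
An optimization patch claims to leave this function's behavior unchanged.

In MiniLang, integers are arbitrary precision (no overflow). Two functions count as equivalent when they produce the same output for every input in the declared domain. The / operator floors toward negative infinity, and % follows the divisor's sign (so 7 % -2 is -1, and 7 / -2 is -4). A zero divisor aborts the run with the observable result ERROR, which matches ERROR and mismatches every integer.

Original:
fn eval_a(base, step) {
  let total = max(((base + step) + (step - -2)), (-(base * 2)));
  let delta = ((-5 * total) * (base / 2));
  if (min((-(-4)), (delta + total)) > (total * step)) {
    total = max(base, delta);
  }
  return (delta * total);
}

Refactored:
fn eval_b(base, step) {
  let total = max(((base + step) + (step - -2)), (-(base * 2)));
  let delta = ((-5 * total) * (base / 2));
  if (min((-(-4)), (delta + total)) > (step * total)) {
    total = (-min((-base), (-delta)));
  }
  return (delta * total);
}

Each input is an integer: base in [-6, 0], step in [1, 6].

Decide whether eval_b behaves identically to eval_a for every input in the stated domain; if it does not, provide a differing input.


Behavior is preserved: although min/max/abs usage differs, the outputs never diverge.
Spot check at base=-2, step=4 — eval_a: total=8, then delta=40, then (min((-(-4)), (delta + total)) > (total * step)) is false, then returns 320. eval_b: total=8, then delta=40, then (min((-(-4)), (delta + total)) > (step * total)) is false, then returns 320. Both give 320.
Checked all 42 inputs in the declared domain: the outputs agree on every one.
verdict: equivalent


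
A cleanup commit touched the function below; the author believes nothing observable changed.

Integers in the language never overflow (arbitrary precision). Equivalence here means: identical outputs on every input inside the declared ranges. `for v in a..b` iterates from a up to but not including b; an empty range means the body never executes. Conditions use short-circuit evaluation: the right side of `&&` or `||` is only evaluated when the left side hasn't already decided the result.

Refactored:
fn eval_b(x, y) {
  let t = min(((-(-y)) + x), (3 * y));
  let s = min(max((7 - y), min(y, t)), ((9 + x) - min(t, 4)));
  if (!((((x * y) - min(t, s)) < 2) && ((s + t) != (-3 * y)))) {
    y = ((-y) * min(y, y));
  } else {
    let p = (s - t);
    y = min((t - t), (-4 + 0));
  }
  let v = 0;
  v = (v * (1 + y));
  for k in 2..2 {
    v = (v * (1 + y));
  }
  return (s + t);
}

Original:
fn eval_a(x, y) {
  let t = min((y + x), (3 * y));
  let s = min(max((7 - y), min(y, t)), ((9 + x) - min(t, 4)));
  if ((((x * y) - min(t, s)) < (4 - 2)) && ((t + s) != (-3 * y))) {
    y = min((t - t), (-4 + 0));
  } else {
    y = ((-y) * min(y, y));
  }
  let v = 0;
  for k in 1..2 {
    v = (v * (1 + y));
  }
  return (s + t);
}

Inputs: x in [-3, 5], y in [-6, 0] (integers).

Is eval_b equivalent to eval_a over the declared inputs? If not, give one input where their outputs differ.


Equivalent — the differences include arithmetic usage differs; boolean connective usage differs; statement counts differ; local variable names differ; constant usage differs; loop structure differs, yet no declared input distinguishes the two.
Tracing x=2, y=-5: eval_a: t=-15, then s=12, then ((((x * y) - min(t, s)) < (4 - 2)) && ((t + s) != (-3 * y))) is false, then y=-25, then v=0, then (k=1), then v=0, then returns -3 | eval_b: t=-15, then s=12, then (!((((x * y) - min(t, s)) < 2) && ((s + t) != (-3 * y)))) is true, then y=-25, then v=0, then v=0, then the loop over k runs zero times, then returns -3 — matching result -3.
Every one of the 63 inputs gives matching results.
verdict: equivalent


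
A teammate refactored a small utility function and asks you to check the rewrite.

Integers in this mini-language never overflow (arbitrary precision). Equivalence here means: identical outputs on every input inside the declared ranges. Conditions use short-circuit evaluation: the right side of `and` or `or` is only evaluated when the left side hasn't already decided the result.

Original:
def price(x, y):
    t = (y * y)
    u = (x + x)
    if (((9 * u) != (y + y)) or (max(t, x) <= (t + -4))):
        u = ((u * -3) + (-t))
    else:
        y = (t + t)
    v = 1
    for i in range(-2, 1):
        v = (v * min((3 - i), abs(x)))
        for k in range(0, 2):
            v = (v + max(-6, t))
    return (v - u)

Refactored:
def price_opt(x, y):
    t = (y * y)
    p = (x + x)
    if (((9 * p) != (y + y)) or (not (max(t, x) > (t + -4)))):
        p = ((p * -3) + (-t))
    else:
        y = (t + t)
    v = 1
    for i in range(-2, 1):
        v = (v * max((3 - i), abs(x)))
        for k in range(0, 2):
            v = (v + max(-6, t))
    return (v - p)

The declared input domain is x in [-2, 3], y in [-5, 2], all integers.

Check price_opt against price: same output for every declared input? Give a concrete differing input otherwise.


At x=-2, y=-5: price gives 371, price_opt gives 873.
verdict: not equivalent; witness: x=-2, y=-5


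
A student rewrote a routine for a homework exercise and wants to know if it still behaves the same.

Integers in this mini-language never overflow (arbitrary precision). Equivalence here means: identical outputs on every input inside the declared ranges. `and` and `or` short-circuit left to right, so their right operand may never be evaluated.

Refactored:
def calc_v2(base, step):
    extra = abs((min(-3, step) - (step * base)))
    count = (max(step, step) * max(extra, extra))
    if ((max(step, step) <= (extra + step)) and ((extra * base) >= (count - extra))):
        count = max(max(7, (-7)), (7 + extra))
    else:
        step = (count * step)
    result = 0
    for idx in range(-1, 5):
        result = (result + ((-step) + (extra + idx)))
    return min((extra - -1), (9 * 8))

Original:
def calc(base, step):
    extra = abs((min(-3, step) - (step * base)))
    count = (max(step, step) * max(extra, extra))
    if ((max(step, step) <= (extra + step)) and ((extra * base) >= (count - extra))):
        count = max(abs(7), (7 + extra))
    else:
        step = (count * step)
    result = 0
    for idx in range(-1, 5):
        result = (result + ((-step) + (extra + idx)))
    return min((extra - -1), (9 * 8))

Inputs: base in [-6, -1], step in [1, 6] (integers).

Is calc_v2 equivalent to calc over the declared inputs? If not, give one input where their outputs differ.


Side by side, the visible changes include: constant usage differs; and min/max/abs usage differs.
One worked example (base=-4, step=1) — calc: extra=1, then count=1, then ((max(step, step) <= (extra + step)) and ((extra * base) >= (count - extra))) is false, then step=1, then result=0, then (idx=-1), then result=-1, then (idx=0), then result=-1, then (idx=1), then result=0, then (idx=2), then result=2, then (idx=3), then result=5, then (idx=4), then result=9, then returns 2; calc_v2: extra=1, then count=1, then ((max(step, step) <= (extra + step)) and ((extra * base) >= (count - extra))) is false, then step=1, then result=0, then (idx=-1), then result=-1, then (idx=0), then result=-1, then (idx=1), then result=0, then (idx=2), then result=2, then (idx=3), then result=5, then (idx=4), then result=9, then returns 2; agreement on 2.
Every one of the 36 inputs gives matching results.
verdict: equivalent


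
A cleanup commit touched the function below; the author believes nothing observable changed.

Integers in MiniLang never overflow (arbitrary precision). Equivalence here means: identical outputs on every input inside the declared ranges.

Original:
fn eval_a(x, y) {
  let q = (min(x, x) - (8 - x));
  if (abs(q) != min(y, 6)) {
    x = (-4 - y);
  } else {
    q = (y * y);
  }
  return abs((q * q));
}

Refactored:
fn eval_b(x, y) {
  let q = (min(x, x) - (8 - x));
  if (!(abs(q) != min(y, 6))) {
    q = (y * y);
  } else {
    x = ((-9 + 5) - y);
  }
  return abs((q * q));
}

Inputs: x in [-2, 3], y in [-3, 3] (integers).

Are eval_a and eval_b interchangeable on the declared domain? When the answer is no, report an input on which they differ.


The two are interchangeable: boolean connective usage differs; also constant usage differs; also arithmetic usage differs, and every declared input agrees.
Tracing x=-2, y=1: eval_a: q becomes -12; next (abs(q) != min(y, 6)) evaluates to true; next x becomes -5; next final value 144 | eval_b: q becomes -12; next (!(abs(q) != min(y, 6))) evaluates to false; next x becomes -5; next final value 144 — matching result 144.
Sweeping the whole domain (42 inputs) finds no disagreement.
verdict: equivalent


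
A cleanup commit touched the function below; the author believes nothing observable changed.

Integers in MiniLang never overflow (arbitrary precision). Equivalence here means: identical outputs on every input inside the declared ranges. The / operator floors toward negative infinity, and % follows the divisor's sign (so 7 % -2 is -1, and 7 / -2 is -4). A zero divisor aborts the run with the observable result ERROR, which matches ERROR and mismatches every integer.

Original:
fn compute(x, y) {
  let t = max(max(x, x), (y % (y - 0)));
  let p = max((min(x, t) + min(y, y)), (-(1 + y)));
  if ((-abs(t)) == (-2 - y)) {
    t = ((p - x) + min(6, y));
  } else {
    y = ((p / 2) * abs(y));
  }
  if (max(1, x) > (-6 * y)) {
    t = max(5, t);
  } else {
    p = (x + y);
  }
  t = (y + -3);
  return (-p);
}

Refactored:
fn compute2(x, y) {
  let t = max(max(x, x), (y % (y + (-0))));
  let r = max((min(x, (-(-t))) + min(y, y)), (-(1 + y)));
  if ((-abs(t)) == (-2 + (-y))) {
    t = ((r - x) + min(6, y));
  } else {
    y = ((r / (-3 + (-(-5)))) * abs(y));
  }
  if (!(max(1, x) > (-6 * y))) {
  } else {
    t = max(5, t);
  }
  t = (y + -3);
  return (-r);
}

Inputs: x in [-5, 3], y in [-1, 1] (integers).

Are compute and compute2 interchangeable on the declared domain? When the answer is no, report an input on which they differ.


At x=-5, y=1: compute gives 6, compute2 gives 2.
verdict: not equivalent; witness: x=-5, y=1


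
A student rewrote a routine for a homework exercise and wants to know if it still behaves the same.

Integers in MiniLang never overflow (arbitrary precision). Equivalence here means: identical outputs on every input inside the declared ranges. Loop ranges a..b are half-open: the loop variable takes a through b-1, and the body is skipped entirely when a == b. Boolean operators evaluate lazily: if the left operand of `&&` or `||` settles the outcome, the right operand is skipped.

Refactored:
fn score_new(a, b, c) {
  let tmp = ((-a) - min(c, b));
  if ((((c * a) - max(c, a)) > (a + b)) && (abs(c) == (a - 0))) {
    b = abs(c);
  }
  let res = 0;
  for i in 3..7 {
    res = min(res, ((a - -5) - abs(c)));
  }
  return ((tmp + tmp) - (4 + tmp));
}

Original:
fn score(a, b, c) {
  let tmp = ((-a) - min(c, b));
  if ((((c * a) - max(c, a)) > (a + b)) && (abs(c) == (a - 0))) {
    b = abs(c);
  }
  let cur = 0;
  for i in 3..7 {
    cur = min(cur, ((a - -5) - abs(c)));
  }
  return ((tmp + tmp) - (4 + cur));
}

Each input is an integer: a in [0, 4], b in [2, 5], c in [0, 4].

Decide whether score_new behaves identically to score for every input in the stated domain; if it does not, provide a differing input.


Evaluate both at a=0, b=2, c=1.
score: tmp := -1 | ((((c * a) - max(c, a)) > (a + b)) && (abs(c) == (a - 0))): false | cur := 0 | iter i=3: | cur := 0 | iter i=4: | cur := 0 | iter i=5: | cur := 0 | iter i=6: | cur := 0 | result -6
score_new: tmp := -1 | ((((c * a) - max(c, a)) > (a + b)) && (abs(c) == (a - 0))): false | res := 0 | iter i=3: | res := 0 | iter i=4: | res := 0 | iter i=5: | res := 0 | iter i=6: | res := 0 | result -5
-6 != -5, so the rewrite changes behavior.
verdict: not equivalent; witness: a=0, b=2, c=1


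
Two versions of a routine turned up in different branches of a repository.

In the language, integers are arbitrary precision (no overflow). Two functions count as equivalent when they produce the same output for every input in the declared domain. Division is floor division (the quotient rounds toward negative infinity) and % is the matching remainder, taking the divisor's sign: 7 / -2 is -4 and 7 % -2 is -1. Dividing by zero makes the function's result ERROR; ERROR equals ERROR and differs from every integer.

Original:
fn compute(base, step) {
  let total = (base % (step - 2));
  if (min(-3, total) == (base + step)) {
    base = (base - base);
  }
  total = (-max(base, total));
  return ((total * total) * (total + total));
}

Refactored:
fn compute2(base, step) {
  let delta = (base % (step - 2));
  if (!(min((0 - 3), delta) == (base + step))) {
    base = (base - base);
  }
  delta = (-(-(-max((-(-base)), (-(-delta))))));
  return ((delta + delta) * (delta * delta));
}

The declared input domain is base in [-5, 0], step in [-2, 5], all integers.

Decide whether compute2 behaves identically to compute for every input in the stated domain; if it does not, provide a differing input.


Not equivalent: base=-5, step=-2 separates them (2 vs 0).
compute: total=-1, then (min(-3, total) == (base + step)) is false, then total=1, then returns 2
compute2: delta=-1, then (!(min((0 - 3), delta) == (base + step))) is true, then base=0, then delta=0, then returns 0
verdict: not equivalent; witness: base=-5, step=-2


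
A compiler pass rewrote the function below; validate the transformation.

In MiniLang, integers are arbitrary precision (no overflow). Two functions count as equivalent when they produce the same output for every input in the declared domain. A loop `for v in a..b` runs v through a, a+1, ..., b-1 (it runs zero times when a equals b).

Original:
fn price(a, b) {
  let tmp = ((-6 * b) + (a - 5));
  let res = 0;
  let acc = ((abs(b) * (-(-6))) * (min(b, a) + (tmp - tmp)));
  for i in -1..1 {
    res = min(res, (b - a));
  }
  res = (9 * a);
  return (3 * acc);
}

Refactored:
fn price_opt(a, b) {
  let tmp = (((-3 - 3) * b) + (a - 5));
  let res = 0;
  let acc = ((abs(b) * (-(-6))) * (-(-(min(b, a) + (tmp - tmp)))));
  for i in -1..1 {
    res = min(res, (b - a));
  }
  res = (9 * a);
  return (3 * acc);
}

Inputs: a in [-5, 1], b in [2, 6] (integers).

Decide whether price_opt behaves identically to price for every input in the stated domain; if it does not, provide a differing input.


Changes here: arithmetic usage differs; constant usage differs; the full 35-point sweep finds no disagreement.
verdict: equivalent


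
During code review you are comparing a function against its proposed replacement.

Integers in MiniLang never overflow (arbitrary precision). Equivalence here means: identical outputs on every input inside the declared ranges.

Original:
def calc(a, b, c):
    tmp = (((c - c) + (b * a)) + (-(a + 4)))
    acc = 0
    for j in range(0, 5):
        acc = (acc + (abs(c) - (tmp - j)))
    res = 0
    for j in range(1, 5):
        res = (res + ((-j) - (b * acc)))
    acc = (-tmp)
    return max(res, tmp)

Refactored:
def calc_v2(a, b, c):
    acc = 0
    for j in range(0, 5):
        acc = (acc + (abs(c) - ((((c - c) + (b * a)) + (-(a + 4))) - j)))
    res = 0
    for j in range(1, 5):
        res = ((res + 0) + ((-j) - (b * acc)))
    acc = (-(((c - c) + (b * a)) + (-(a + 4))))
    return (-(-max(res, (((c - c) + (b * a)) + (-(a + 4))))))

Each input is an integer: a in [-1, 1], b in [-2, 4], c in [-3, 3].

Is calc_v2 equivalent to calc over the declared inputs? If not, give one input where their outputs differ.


Behavior is preserved: although statement counts differ; also constant usage differs; also local variable names differ; also arithmetic usage differs, the outputs never diverge.
Spot check at a=0, b=-1, c=2 — calc: tmp := -4 | acc := 0 | iter j=0: | acc := 6 | iter j=1: | acc := 13 | iter j=2: | acc := 21 | iter j=3: | acc := 30 | iter j=4: | acc := 40 | res := 0 | iter j=1: | res := 39 | iter j=2: | res := 77 | iter j=3: | res := 114 | iter j=4: | res := 150 | acc := 4 | result 150. calc_v2: acc := 0 | iter j=0: | acc := 6 | iter j=1: | acc := 13 | iter j=2: | acc := 21 | iter j=3: | acc := 30 | iter j=4: | acc := 40 | res := 0 | iter j=1: | res := 39 | iter j=2: | res := 77 | iter j=3: | res := 114 | iter j=4: | res := 150 | acc := 4 | result 150. Both give 150.
Checked all 147 inputs in the declared domain: the outputs agree on every one.
verdict: equivalent


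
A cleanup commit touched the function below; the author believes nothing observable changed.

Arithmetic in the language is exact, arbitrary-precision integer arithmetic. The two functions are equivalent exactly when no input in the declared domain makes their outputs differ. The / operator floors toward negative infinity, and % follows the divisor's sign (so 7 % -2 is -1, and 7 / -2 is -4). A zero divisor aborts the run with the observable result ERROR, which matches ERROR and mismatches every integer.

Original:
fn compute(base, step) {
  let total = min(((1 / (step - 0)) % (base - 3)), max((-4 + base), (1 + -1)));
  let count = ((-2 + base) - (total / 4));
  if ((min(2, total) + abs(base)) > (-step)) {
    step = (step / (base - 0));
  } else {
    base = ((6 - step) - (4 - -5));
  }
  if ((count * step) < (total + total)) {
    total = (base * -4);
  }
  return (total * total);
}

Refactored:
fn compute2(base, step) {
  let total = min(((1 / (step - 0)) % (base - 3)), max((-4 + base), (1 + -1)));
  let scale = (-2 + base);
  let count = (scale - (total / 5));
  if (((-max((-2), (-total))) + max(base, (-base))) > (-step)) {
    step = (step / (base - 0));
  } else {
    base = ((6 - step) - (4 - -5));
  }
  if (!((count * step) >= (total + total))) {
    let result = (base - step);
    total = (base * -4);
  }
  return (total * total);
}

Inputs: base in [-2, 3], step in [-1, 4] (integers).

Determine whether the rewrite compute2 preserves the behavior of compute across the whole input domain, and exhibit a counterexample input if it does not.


The suspicious edit (`4` became `5`) never changes the result for any input inside the declared domain.
Spot check at base=-1, step=2 — compute: total becomes 0; next count becomes -3; next ((min(2, total) + abs(base)) > (-step)) evaluates to true; next step becomes -2; next ((count * step) < (total + total)) evaluates to false; next final value 0. compute2: total becomes 0; next scale becomes -3; next count becomes -3; next (((-max((-2), (-total))) + max(base, (-base))) > (-step)) evaluates to true; next step becomes -2; next (!((count * step) >= (total + total))) evaluates to false; next final value 0. Both give 0.
An exhaustive pass over the 36 declared inputs shows identical outputs.
verdict: equivalent
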